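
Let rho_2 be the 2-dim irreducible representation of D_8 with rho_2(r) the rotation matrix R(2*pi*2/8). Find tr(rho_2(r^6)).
chi_{rho_2}(r^6) = 2*cos(2*pi*2*6/8) = -2

Explanation: rho_2(r^6) is rotation by angle 2*pi*2*6/8, whose trace is 2*cos(2*pi*2*6/8) = -2.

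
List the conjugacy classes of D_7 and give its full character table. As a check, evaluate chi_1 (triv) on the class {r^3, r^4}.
Conjugacy classes: {e} of size 1, {r^1, r^6} of size 2, {r^2, r^5} of size 2, {r^3, r^4} of size 2, {s, sr, ..., sr^6} of size 7.
Character table:
  irrep \ class              {e} (size 1)  {r^1, r^6} (size 2)  {r^2, r^5} (size 2)  {r^3, r^4} (size 2)  {s, sr, ..., sr^6} (size 7)
  chi_1 (triv)               1             1                    1                    1                    1                          
  chi_2 (sign: r->1, s->-1)  1             1                    1                    1                    -1                         
  chi_3 (2d, j=1)            2             2*cos(2*pi/7)        -2*cos(3*pi/7)       -2*cos(pi/7)         0                          
  chi_4 (2d, j=2)            2             -2*cos(3*pi/7)       -2*cos(pi/7)         2*cos(2*pi/7)        0                          
  chi_5 (2d, j=3)            2             -2*cos(pi/7)         2*cos(2*pi/7)        -2*cos(3*pi/7)       0                          

Spot check: chi_1 (triv) on {r^3, r^4} = 1.

Justification: D_7 has order 2*7 = 14 with 5 conjugacy classes, hence 5 irreducibles. Sum of squared dims 1 + 1 + 4 + 4 + 4 = 14 = |G|. Linear characters come from the abelianisation; the 2-dimensional irreps have character r^k -> 2*cos(2*pi*j*k/7), reflections -> 0.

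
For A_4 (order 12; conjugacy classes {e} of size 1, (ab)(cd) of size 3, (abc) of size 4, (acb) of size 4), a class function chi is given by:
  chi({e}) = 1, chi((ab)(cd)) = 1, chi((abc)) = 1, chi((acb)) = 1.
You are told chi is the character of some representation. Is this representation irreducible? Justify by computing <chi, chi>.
Irreducible: <chi, chi> = 1.

<chi, chi> = (1/|G|) sum_C |C| * |chi(C)|^2 = (1/12)[1*|1|^2 + 3*|1|^2 + 4*|1|^2 + 4*|1|^2]
  = (1/12)[(1) + (3) + (4) + (4)] = 12/12 = 1.
(Exp terms are combined using exp(i*s)*conj(exp(i*t)) = exp(i*(s-t)), and sums of them are collapsed using the identity that for every m > 1 the m distinct m-th roots of unity sum to 0, e.g. 1 + exp(2*I*pi/3) + exp(-2*I*pi/3) = 0.)
A character is irreducible iff <chi, chi> = 1, so this representation is irreducible.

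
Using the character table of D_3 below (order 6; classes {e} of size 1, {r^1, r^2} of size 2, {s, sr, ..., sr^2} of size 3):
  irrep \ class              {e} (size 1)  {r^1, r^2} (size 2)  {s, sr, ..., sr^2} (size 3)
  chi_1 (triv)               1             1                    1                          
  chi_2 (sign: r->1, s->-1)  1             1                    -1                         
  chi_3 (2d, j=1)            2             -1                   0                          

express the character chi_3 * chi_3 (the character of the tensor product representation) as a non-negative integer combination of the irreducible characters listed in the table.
chi_3 tensor chi_3 = chi_1 + chi_2 + chi_3 (all other irreducibles have multiplicity 0).

Why: The character of a tensor product is the pointwise product (chi_3 * chi_3)(C) = chi_3(C) * chi_3(C):
  {e}: (2)*(2), {r^1, r^2}: (-1)*(-1), {s, sr, ..., sr^2}: (0)*(0)
so (chi_3 * chi_3) takes values
  {e} -> 4, {r^1, r^2} -> 1, {s, sr, ..., sr^2} -> 0.
Now take the inner product of this character with each irreducible chi from the table, <chi_3*chi_3, chi> = (1/6) sum_C |C| (chi_3*chi_3)(C) conj(chi(C)):
  <chi_3*chi_3, chi_1> = (1/6)[1*(4)*conj(1) + 2*(1)*conj(1) + 3*(0)*conj(1)]
      = (1/6)[(4) + (2) + (0)] = 6/6 = 1
  <chi_3*chi_3, chi_2> = (1/6)[1*(4)*conj(1) + 2*(1)*conj(1) + 3*(0)*conj(-1)]
      = (1/6)[(4) + (2) + (0)] = 6/6 = 1
  <chi_3*chi_3, chi_3> = (1/6)[1*(4)*conj(2) + 2*(1)*conj(-1) + 3*(0)*conj(0)]
      = (1/6)[(8) + (-2) + (0)] = 6/6 = 1
Hence the multiplicities are chi_1: 1, chi_2: 1, chi_3: 1. Dimension check: dim(chi_3)*dim(chi_3) = 2*2 = 4 and sum (mult * dim) = 1*1 + 1*1 + 1*2 = 4.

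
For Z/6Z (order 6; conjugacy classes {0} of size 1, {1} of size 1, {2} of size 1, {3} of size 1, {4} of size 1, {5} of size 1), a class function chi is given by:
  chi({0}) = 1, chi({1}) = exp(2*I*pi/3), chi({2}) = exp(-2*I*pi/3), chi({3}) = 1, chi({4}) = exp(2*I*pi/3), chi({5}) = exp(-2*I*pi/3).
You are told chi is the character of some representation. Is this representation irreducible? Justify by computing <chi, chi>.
Irreducible: <chi, chi> = 1.

Explanation: <chi, chi> = (1/|G|) sum_C |C| * |chi(C)|^2 = (1/6)[1*|1|^2 + 1*|exp(2*I*pi/3)|^2 + 1*|exp(-2*I*pi/3)|^2 + 1*|1|^2 + 1*|exp(2*I*pi/3)|^2 + 1*|exp(-2*I*pi/3)|^2]
  = (1/6)[(1) + (1) + (1) + (1) + (1) + (1)] = 6/6 = 1.
(Exp terms are combined using exp(i*s)*conj(exp(i*t)) = exp(i*(s-t)), and sums of them are collapsed using the identity that for every m > 1 the m distinct m-th roots of unity sum to 0, e.g. 1 + exp(2*I*pi/3) + exp(-2*I*pi/3) = 0.)
A character is irreducible iff <chi, chi> = 1, so this representation is irreducible.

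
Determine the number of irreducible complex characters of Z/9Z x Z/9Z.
81

Proof sketch: The number of irreducible complex representations of a finite group equals its number of conjugacy classes. Z/9Z x Z/9Z is abelian of order 81, so every element is its own conjugacy class: 81 classes, so Z/9Z x Z/9Z (order 81) has exactly 81 irreducible complex representations.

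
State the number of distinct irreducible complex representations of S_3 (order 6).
3

Solution. The number of irreducible complex representations of a finite group equals its number of conjugacy classes. Conjugacy classes in S_3 correspond to cycle types, i.e. partitions of 3; there are p(3) = 3 of them, so S_3 (order 6) has exactly 3 irreducible complex representations.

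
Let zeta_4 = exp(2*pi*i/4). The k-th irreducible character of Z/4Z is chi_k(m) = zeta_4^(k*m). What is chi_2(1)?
chi_2(1) = zeta_4^2 = -1

Solution. chi_2(1) = zeta_4^(2*1) = zeta_4^2. Since zeta_4^4 = 1, this equals zeta_4^2 = exp(2*pi*i*2/4) = -1.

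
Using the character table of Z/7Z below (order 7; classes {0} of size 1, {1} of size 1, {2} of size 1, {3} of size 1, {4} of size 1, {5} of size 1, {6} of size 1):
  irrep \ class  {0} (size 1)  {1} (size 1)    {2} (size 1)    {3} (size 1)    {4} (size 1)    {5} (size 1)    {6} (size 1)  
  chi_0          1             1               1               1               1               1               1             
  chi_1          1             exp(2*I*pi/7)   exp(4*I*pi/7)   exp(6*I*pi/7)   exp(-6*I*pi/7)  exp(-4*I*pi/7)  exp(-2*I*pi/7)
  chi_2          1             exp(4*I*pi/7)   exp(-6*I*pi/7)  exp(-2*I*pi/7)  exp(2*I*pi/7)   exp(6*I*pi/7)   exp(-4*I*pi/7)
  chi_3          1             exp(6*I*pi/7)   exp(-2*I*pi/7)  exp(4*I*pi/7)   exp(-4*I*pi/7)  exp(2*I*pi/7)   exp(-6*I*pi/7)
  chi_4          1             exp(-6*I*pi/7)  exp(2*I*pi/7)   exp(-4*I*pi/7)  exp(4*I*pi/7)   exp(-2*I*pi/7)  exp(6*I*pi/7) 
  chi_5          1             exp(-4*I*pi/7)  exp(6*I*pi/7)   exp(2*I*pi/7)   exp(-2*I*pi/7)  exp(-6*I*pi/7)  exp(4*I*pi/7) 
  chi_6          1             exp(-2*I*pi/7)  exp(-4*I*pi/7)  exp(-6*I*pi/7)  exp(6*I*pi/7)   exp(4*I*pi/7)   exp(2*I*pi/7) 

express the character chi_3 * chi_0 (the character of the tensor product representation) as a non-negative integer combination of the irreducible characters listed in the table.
chi_3 tensor chi_0 = chi_3 (all other irreducibles have multiplicity 0).

Reasoning: The character of a tensor product is the pointwise product (chi_3 * chi_0)(C) = chi_3(C) * chi_0(C):
  {0}: (1)*(1), {1}: (exp(6*I*pi/7))*(1), {2}: (exp(-2*I*pi/7))*(1), {3}: (exp(4*I*pi/7))*(1), {4}: (exp(-4*I*pi/7))*(1), {5}: (exp(2*I*pi/7))*(1), {6}: (exp(-6*I*pi/7))*(1)
so (chi_3 * chi_0) takes values
  {0} -> 1, {1} -> exp(6*I*pi/7), {2} -> exp(-2*I*pi/7), {3} -> exp(4*I*pi/7), {4} -> exp(-4*I*pi/7), {5} -> exp(2*I*pi/7), {6} -> exp(-6*I*pi/7).
Now take the inner product of this character with each irreducible chi from the table, <chi_3*chi_0, chi> = (1/7) sum_C |C| (chi_3*chi_0)(C) conj(chi(C)):
  <chi_3*chi_0, chi_0> = (1/7)[1*(1)*conj(1) + 1*(exp(6*I*pi/7))*conj(1) + 1*(exp(-2*I*pi/7))*conj(1) + 1*(exp(4*I*pi/7))*conj(1) + 1*(exp(-4*I*pi/7))*conj(1) + 1*(exp(2*I*pi/7))*conj(1) + 1*(exp(-6*I*pi/7))*conj(1)]
      = (1/7)[(1) + (exp(6*I*pi/7)) + (exp(-2*I*pi/7)) + (exp(4*I*pi/7)) + (exp(-4*I*pi/7)) + (exp(2*I*pi/7)) + (exp(-6*I*pi/7))] = 0/7 = 0
  <chi_3*chi_0, chi_1> = (1/7)[1*(1)*conj(1) + 1*(exp(6*I*pi/7))*conj(exp(2*I*pi/7)) + 1*(exp(-2*I*pi/7))*conj(exp(4*I*pi/7)) + 1*(exp(4*I*pi/7))*conj(exp(6*I*pi/7)) + 1*(exp(-4*I*pi/7))*conj(exp(-6*I*pi/7)) + 1*(exp(2*I*pi/7))*conj(exp(-4*I*pi/7)) + 1*(exp(-6*I*pi/7))*conj(exp(-2*I*pi/7))]
      = (1/7)[(1) + (exp(4*I*pi/7)) + (exp(-6*I*pi/7)) + (exp(-2*I*pi/7)) + (exp(2*I*pi/7)) + (exp(6*I*pi/7)) + (exp(-4*I*pi/7))] = 0/7 = 0
  <chi_3*chi_0, chi_2> = (1/7)[1*(1)*conj(1) + 1*(exp(6*I*pi/7))*conj(exp(4*I*pi/7)) + 1*(exp(-2*I*pi/7))*conj(exp(-6*I*pi/7)) + 1*(exp(4*I*pi/7))*conj(exp(-2*I*pi/7)) + 1*(exp(-4*I*pi/7))*conj(exp(2*I*pi/7)) + 1*(exp(2*I*pi/7))*conj(exp(6*I*pi/7)) + 1*(exp(-6*I*pi/7))*conj(exp(-4*I*pi/7))]
      = (1/7)[(1) + (exp(2*I*pi/7)) + (exp(4*I*pi/7)) + (exp(6*I*pi/7)) + (exp(-6*I*pi/7)) + (exp(-4*I*pi/7)) + (exp(-2*I*pi/7))] = 0/7 = 0
  <chi_3*chi_0, chi_3> = (1/7)[1*(1)*conj(1) + 1*(exp(6*I*pi/7))*conj(exp(6*I*pi/7)) + 1*(exp(-2*I*pi/7))*conj(exp(-2*I*pi/7)) + 1*(exp(4*I*pi/7))*conj(exp(4*I*pi/7)) + 1*(exp(-4*I*pi/7))*conj(exp(-4*I*pi/7)) + 1*(exp(2*I*pi/7))*conj(exp(2*I*pi/7)) + 1*(exp(-6*I*pi/7))*conj(exp(-6*I*pi/7))]
      = (1/7)[(1) + (1) + (1) + (1) + (1) + (1) + (1)] = 7/7 = 1
  <chi_3*chi_0, chi_4> = (1/7)[1*(1)*conj(1) + 1*(exp(6*I*pi/7))*conj(exp(-6*I*pi/7)) + 1*(exp(-2*I*pi/7))*conj(exp(2*I*pi/7)) + 1*(exp(4*I*pi/7))*conj(exp(-4*I*pi/7)) + 1*(exp(-4*I*pi/7))*conj(exp(4*I*pi/7)) + 1*(exp(2*I*pi/7))*conj(exp(-2*I*pi/7)) + 1*(exp(-6*I*pi/7))*conj(exp(6*I*pi/7))]
      = (1/7)[(1) + (exp(-2*I*pi/7)) + (exp(-4*I*pi/7)) + (exp(-6*I*pi/7)) + (exp(6*I*pi/7)) + (exp(4*I*pi/7)) + (exp(2*I*pi/7))] = 0/7 = 0
  <chi_3*chi_0, chi_5> = (1/7)[1*(1)*conj(1) + 1*(exp(6*I*pi/7))*conj(exp(-4*I*pi/7)) + 1*(exp(-2*I*pi/7))*conj(exp(6*I*pi/7)) + 1*(exp(4*I*pi/7))*conj(exp(2*I*pi/7)) + 1*(exp(-4*I*pi/7))*conj(exp(-2*I*pi/7)) + 1*(exp(2*I*pi/7))*conj(exp(-6*I*pi/7)) + 1*(exp(-6*I*pi/7))*conj(exp(4*I*pi/7))]
      = (1/7)[(1) + (exp(-4*I*pi/7)) + (exp(6*I*pi/7)) + (exp(2*I*pi/7)) + (exp(-2*I*pi/7)) + (exp(-6*I*pi/7)) + (exp(4*I*pi/7))] = 0/7 = 0
  <chi_3*chi_0, chi_6> = (1/7)[1*(1)*conj(1) + 1*(exp(6*I*pi/7))*conj(exp(-2*I*pi/7)) + 1*(exp(-2*I*pi/7))*conj(exp(-4*I*pi/7)) + 1*(exp(4*I*pi/7))*conj(exp(-6*I*pi/7)) + 1*(exp(-4*I*pi/7))*conj(exp(6*I*pi/7)) + 1*(exp(2*I*pi/7))*conj(exp(4*I*pi/7)) + 1*(exp(-6*I*pi/7))*conj(exp(2*I*pi/7))]
      = (1/7)[(1) + (exp(-6*I*pi/7)) + (exp(2*I*pi/7)) + (exp(-4*I*pi/7)) + (exp(4*I*pi/7)) + (exp(-2*I*pi/7)) + (exp(6*I*pi/7))] = 0/7 = 0
(Exp terms are combined using exp(i*s)*conj(exp(i*t)) = exp(i*(s-t)), and sums of them are collapsed using the identity that for every m > 1 the m distinct m-th roots of unity sum to 0, e.g. 1 + exp(2*I*pi/3) + exp(-2*I*pi/3) = 0.)
Hence the multiplicities are chi_3: 1. Dimension check: dim(chi_3)*dim(chi_0) = 1*1 = 1 and sum (mult * dim) = 1*1 = 1.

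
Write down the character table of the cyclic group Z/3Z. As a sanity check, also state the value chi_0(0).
Character table of Z/3Z (irreps indexed chi_0,...,chi_2 with chi_k(m) = zeta_3^(k*m), zeta_3 = exp(2*pi*i/3)):
  irrep \ class  {0} (size 1)  {1} (size 1)    {2} (size 1)  
  chi_0          1             1               1             
  chi_1          1             exp(2*I*pi/3)   exp(-2*I*pi/3)
  chi_2          1             exp(-2*I*pi/3)  exp(2*I*pi/3) 

Spot check: chi_0(0) = zeta_3^(0*0) = zeta_3^0 = 1.

Argument: Z/3Z is abelian, so all 3 irreducible complex representations are 1-dimensional. They are given by chi_k(m) = zeta_3^(k*m) for k = 0,...,2. Row orthogonality: sum_m chi_k(m) conj(chi_l(m)) = 3 * [k = l].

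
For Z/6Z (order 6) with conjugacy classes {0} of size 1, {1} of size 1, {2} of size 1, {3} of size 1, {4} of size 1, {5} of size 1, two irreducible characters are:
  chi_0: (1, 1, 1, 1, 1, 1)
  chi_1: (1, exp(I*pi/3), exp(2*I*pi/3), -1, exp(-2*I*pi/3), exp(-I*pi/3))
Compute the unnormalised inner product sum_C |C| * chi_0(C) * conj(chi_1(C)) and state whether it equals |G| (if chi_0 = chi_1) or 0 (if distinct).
Sum = 0; so <chi_0, chi_1> = 0 (distinct irreducibles are orthogonal).

Justification: Compute term by term over conjugacy classes (|C| * chi_0(C) * conj(chi_1(C))):
  1*(1)*conj(1) + 1*(1)*conj(exp(I*pi/3)) + 1*(1)*conj(exp(2*I*pi/3)) + 1*(1)*conj(-1) + 1*(1)*conj(exp(-2*I*pi/3)) + 1*(1)*conj(exp(-I*pi/3))
  = (1) + (exp(-I*pi/3)) + (exp(-2*I*pi/3)) + (-1) + (exp(2*I*pi/3)) + (exp(I*pi/3))
  = 0.
(Exp terms are combined using exp(i*s)*conj(exp(i*t)) = exp(i*(s-t)), and sums of them are collapsed using the identity that for every m > 1 the m distinct m-th roots of unity sum to 0, e.g. 1 + exp(2*I*pi/3) + exp(-2*I*pi/3) = 0.)
Dividing by |G| = 6 gives 0/6 = 0, matching the row-orthogonality relation <chi_0, chi_1> = [chi_0 = chi_1].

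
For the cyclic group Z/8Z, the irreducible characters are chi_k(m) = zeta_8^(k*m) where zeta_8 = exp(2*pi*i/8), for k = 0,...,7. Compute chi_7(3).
chi_7(3) = zeta_8^21 = exp(-3*I*pi/4)

Argument: chi_7(3) = zeta_8^(7*3) = zeta_8^21. Since zeta_8^8 = 1, this equals zeta_8^5 = exp(2*pi*i*5/8) = exp(-3*I*pi/4).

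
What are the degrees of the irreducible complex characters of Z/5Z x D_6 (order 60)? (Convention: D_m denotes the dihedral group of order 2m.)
Dimensions: 1, 1, 1, 1, 1, 1, 1, 1, 1, 1, 1, 1, 1, 1, 1, 1, 1, 1, 1, 1, 2, 2, 2, 2, 2, 2, 2, 2, 2, 2

Argument: There are 30 irreducibles (= number of conjugacy classes). Their dimensions d_i satisfy sum d_i^2 = |G| = 60: 1 + 1 + 1 + 1 + 1 + 1 + 1 + 1 + 1 + 1 + 1 + 1 + 1 + 1 + 1 + 1 + 1 + 1 + 1 + 1 + 4 + 4 + 4 + 4 + 4 + 4 + 4 + 4 + 4 + 4 = 60. (For the product with Z/5Z: each of the 5 1-dim characters of Z/5Z tensors with each irrep of D_6, giving 5 copies of each D_6-dimension.)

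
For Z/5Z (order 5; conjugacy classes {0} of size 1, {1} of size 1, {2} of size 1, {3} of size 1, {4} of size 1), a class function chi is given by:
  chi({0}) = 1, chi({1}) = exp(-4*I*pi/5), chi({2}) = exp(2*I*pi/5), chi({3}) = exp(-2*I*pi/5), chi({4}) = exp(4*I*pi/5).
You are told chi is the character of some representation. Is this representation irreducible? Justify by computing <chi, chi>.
Irreducible: <chi, chi> = 1.

Derivation: <chi, chi> = (1/|G|) sum_C |C| * |chi(C)|^2 = (1/5)[1*|1|^2 + 1*|exp(-4*I*pi/5)|^2 + 1*|exp(2*I*pi/5)|^2 + 1*|exp(-2*I*pi/5)|^2 + 1*|exp(4*I*pi/5)|^2]
  = (1/5)[(1) + (1) + (1) + (1) + (1)] = 5/5 = 1.
(Exp terms are combined using exp(i*s)*conj(exp(i*t)) = exp(i*(s-t)), and sums of them are collapsed using the identity that for every m > 1 the m distinct m-th roots of unity sum to 0, e.g. 1 + exp(2*I*pi/3) + exp(-2*I*pi/3) = 0.)
A character is irreducible iff <chi, chi> = 1, so this representation is irreducible.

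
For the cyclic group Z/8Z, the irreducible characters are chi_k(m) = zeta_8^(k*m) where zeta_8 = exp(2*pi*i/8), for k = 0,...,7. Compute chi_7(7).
chi_7(7) = zeta_8^49 = exp(I*pi/4)

chi_7(7) = zeta_8^(7*7) = zeta_8^49. Since zeta_8^8 = 1, this equals zeta_8^1 = exp(2*pi*i*1/8) = exp(I*pi/4).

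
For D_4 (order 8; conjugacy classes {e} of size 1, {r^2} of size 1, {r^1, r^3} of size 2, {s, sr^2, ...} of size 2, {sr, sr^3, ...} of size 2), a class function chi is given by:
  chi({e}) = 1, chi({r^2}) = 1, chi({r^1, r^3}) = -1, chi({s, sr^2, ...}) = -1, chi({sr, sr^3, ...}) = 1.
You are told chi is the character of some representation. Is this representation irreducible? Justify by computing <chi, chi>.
Irreducible: <chi, chi> = 1.

Reasoning: <chi, chi> = (1/|G|) sum_C |C| * |chi(C)|^2 = (1/8)[1*|1|^2 + 1*|1|^2 + 2*|-1|^2 + 2*|-1|^2 + 2*|1|^2]
  = (1/8)[(1) + (1) + (2) + (2) + (2)] = 8/8 = 1.
A character is irreducible iff <chi, chi> = 1, so this representation is irreducible.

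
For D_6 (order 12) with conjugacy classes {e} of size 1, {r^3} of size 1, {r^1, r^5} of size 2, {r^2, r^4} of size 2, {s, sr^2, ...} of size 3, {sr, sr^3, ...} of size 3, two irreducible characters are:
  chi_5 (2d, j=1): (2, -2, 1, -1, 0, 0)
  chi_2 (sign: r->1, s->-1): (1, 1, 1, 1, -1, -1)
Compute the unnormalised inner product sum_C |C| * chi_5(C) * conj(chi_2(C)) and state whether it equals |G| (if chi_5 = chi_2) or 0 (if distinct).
Sum = 0; so <chi_5, chi_2> = 0 (distinct irreducibles are orthogonal).

Derivation: Compute term by term over conjugacy classes (|C| * chi_5(C) * conj(chi_2(C))):
  1*(2)*conj(1) + 1*(-2)*conj(1) + 2*(1)*conj(1) + 2*(-1)*conj(1) + 3*(0)*conj(-1) + 3*(0)*conj(-1)
  = (2) + (-2) + (2) + (-2) + (0) + (0)
  = 0.
Dividing by |G| = 12 gives 0/12 = 0, matching the row-orthogonality relation <chi_5, chi_2> = [chi_5 = chi_2].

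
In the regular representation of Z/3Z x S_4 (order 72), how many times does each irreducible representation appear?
Each irreducible V_i of dimension d_i appears with multiplicity d_i, i.e. rho_reg = (direct sum over all irreducibles V_i) d_i V_i. The irreducible dimensions for Z/3Z x S_4 are 1, 1, 1, 1, 1, 1, 2, 2, 2, 3, 3, 3, 3, 3, 3: 6 irreducibles of dimension 1, each with multiplicity 1; 3 irreducibles of dimension 2, each with multiplicity 2; 6 irreducibles of dimension 3, each with multiplicity 3. Total dimension 6*1*1 + 3*2*2 + 6*3*3 = 72 = |G|.

Reasoning: General theorem: in the regular representation of a finite group G, each irreducible appears with multiplicity equal to its dimension. Check: dim(rho_reg) = sum d_i^2 = 1 + 1 + 1 + 1 + 1 + 1 + 4 + 4 + 4 + 9 + 9 + 9 + 9 + 9 + 9 = 72 = |G|.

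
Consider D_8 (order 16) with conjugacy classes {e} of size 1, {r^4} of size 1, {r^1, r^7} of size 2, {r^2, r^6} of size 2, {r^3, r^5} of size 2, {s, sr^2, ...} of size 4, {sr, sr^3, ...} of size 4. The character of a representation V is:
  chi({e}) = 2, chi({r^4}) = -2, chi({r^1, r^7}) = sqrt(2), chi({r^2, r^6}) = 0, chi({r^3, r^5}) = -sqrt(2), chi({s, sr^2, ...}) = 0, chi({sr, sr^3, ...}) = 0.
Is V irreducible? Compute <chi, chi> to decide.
Irreducible: <chi, chi> = 1.

Argument: <chi, chi> = (1/|G|) sum_C |C| * |chi(C)|^2 = (1/16)[1*|2|^2 + 1*|-2|^2 + 2*|sqrt(2)|^2 + 2*|0|^2 + 2*|-sqrt(2)|^2 + 4*|0|^2 + 4*|0|^2]
  = (1/16)[(4) + (4) + (4) + (0) + (4) + (0) + (0)] = 16/16 = 1.
A character is irreducible iff <chi, chi> = 1, so this representation is irreducible.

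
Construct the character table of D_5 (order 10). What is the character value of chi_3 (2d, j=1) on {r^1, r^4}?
Conjugacy classes: {e} of size 1, {r^1, r^4} of size 2, {r^2, r^3} of size 2, {s, sr, ..., sr^4} of size 5.
Character table:
  irrep \ class              {e} (size 1)  {r^1, r^4} (size 2)  {r^2, r^3} (size 2)  {s, sr, ..., sr^4} (size 5)
  chi_1 (triv)               1             1                    1                    1                          
  chi_2 (sign: r->1, s->-1)  1             1                    1                    -1                         
  chi_3 (2d, j=1)            2             -1/2 + sqrt(5)/2     -sqrt(5)/2 - 1/2     0                          
  chi_4 (2d, j=2)            2             -sqrt(5)/2 - 1/2     -1/2 + sqrt(5)/2     0                          

Spot check: chi_3 (2d, j=1) on {r^1, r^4} = -1/2 + sqrt(5)/2.

Working: D_5 has order 2*5 = 10 with 4 conjugacy classes, hence 4 irreducibles. Sum of squared dims 1 + 1 + 4 + 4 = 10 = |G|. Linear characters come from the abelianisation; the 2-dimensional irreps have character r^k -> 2*cos(2*pi*j*k/5), reflections -> 0.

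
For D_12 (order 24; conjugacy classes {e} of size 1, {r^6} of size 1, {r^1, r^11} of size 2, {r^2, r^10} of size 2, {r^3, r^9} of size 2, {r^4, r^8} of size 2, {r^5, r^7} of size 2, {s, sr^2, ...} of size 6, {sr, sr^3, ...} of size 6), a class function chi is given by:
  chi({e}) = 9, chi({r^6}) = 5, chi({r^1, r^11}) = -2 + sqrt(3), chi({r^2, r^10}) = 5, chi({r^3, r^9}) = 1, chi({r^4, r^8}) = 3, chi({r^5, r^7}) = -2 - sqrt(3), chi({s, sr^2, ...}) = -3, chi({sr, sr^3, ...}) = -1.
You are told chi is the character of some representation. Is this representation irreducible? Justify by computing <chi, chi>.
Not irreducible (reducible): <chi, chi> = 11 > 1.

<chi, chi> = (1/|G|) sum_C |C| * |chi(C)|^2 = (1/24)[1*|9|^2 + 1*|5|^2 + 2*|-2 + sqrt(3)|^2 + 2*|5|^2 + 2*|1|^2 + 2*|3|^2 + 2*|-2 - sqrt(3)|^2 + 6*|-3|^2 + 6*|-1|^2]
  = (1/24)[(81) + (25) + (14 - 8*sqrt(3)) + (50) + (2) + (18) + (8*sqrt(3) + 14) + (54) + (6)] = 264/24 = 11.
A character is irreducible iff <chi, chi> = 1, so this representation is reducible.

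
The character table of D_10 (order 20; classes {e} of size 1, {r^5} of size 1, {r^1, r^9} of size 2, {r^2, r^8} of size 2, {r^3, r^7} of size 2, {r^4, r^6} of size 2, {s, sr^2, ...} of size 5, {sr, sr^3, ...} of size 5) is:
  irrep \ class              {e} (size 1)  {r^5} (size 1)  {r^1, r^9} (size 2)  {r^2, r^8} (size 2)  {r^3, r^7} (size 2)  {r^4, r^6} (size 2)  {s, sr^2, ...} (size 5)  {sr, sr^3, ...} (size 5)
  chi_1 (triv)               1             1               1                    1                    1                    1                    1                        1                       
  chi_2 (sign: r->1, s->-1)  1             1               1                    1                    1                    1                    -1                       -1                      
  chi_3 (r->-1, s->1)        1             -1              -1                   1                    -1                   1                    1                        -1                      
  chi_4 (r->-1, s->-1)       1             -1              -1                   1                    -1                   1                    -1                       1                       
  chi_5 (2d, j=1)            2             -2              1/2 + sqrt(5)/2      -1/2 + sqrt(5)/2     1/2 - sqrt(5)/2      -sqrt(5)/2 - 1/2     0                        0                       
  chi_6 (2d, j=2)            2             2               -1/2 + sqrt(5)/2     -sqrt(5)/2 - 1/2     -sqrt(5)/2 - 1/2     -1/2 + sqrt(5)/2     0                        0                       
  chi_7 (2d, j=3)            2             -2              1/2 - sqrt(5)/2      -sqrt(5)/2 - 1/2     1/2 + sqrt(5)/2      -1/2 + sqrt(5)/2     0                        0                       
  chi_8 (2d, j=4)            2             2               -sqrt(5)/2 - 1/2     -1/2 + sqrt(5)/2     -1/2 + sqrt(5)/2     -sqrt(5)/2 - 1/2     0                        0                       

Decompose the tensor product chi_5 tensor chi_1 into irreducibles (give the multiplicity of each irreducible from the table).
chi_5 tensor chi_1 = chi_5 (all other irreducibles have multiplicity 0).

Reasoning: The character of a tensor product is the pointwise product (chi_5 * chi_1)(C) = chi_5(C) * chi_1(C):
  {e}: (2)*(1), {r^5}: (-2)*(1), {r^1, r^9}: (1/2 + sqrt(5)/2)*(1), {r^2, r^8}: (-1/2 + sqrt(5)/2)*(1), {r^3, r^7}: (1/2 - sqrt(5)/2)*(1), {r^4, r^6}: (-sqrt(5)/2 - 1/2)*(1), {s, sr^2, ...}: (0)*(1), {sr, sr^3, ...}: (0)*(1)
so (chi_5 * chi_1) takes values
  {e} -> 2, {r^5} -> -2, {r^1, r^9} -> 1/2 + sqrt(5)/2, {r^2, r^8} -> -1/2 + sqrt(5)/2, {r^3, r^7} -> 1/2 - sqrt(5)/2, {r^4, r^6} -> -sqrt(5)/2 - 1/2, {s, sr^2, ...} -> 0, {sr, sr^3, ...} -> 0.
Now take the inner product of this character with each irreducible chi from the table, <chi_5*chi_1, chi> = (1/20) sum_C |C| (chi_5*chi_1)(C) conj(chi(C)):
  <chi_5*chi_1, chi_1> = (1/20)[1*(2)*conj(1) + 1*(-2)*conj(1) + 2*(1/2 + sqrt(5)/2)*conj(1) + 2*(-1/2 + sqrt(5)/2)*conj(1) + 2*(1/2 - sqrt(5)/2)*conj(1) + 2*(-sqrt(5)/2 - 1/2)*conj(1) + 5*(0)*conj(1) + 5*(0)*conj(1)]
      = (1/20)[(2) + (-2) + (1 + sqrt(5)) + (-1 + sqrt(5)) + (1 - sqrt(5)) + (-sqrt(5) - 1) + (0) + (0)] = 0/20 = 0
  <chi_5*chi_1, chi_2> = (1/20)[1*(2)*conj(1) + 1*(-2)*conj(1) + 2*(1/2 + sqrt(5)/2)*conj(1) + 2*(-1/2 + sqrt(5)/2)*conj(1) + 2*(1/2 - sqrt(5)/2)*conj(1) + 2*(-sqrt(5)/2 - 1/2)*conj(1) + 5*(0)*conj(-1) + 5*(0)*conj(-1)]
      = (1/20)[(2) + (-2) + (1 + sqrt(5)) + (-1 + sqrt(5)) + (1 - sqrt(5)) + (-sqrt(5) - 1) + (0) + (0)] = 0/20 = 0
  <chi_5*chi_1, chi_3> = (1/20)[1*(2)*conj(1) + 1*(-2)*conj(-1) + 2*(1/2 + sqrt(5)/2)*conj(-1) + 2*(-1/2 + sqrt(5)/2)*conj(1) + 2*(1/2 - sqrt(5)/2)*conj(-1) + 2*(-sqrt(5)/2 - 1/2)*conj(1) + 5*(0)*conj(1) + 5*(0)*conj(-1)]
      = (1/20)[(2) + (2) + (-sqrt(5) - 1) + (-1 + sqrt(5)) + (-1 + sqrt(5)) + (-sqrt(5) - 1) + (0) + (0)] = 0/20 = 0
  <chi_5*chi_1, chi_4> = (1/20)[1*(2)*conj(1) + 1*(-2)*conj(-1) + 2*(1/2 + sqrt(5)/2)*conj(-1) + 2*(-1/2 + sqrt(5)/2)*conj(1) + 2*(1/2 - sqrt(5)/2)*conj(-1) + 2*(-sqrt(5)/2 - 1/2)*conj(1) + 5*(0)*conj(-1) + 5*(0)*conj(1)]
      = (1/20)[(2) + (2) + (-sqrt(5) - 1) + (-1 + sqrt(5)) + (-1 + sqrt(5)) + (-sqrt(5) - 1) + (0) + (0)] = 0/20 = 0
  <chi_5*chi_1, chi_5> = (1/20)[1*(2)*conj(2) + 1*(-2)*conj(-2) + 2*(1/2 + sqrt(5)/2)*conj(1/2 + sqrt(5)/2) + 2*(-1/2 + sqrt(5)/2)*conj(-1/2 + sqrt(5)/2) + 2*(1/2 - sqrt(5)/2)*conj(1/2 - sqrt(5)/2) + 2*(-sqrt(5)/2 - 1/2)*conj(-sqrt(5)/2 - 1/2) + 5*(0)*conj(0) + 5*(0)*conj(0)]
      = (1/20)[(4) + (4) + (sqrt(5) + 3) + (3 - sqrt(5)) + (3 - sqrt(5)) + (sqrt(5) + 3) + (0) + (0)] = 20/20 = 1
  <chi_5*chi_1, chi_6> = (1/20)[1*(2)*conj(2) + 1*(-2)*conj(2) + 2*(1/2 + sqrt(5)/2)*conj(-1/2 + sqrt(5)/2) + 2*(-1/2 + sqrt(5)/2)*conj(-sqrt(5)/2 - 1/2) + 2*(1/2 - sqrt(5)/2)*conj(-sqrt(5)/2 - 1/2) + 2*(-sqrt(5)/2 - 1/2)*conj(-1/2 + sqrt(5)/2) + 5*(0)*conj(0) + 5*(0)*conj(0)]
      = (1/20)[(4) + (-4) + (2) + (-2) + (2) + (-2) + (0) + (0)] = 0/20 = 0
  <chi_5*chi_1, chi_7> = (1/20)[1*(2)*conj(2) + 1*(-2)*conj(-2) + 2*(1/2 + sqrt(5)/2)*conj(1/2 - sqrt(5)/2) + 2*(-1/2 + sqrt(5)/2)*conj(-sqrt(5)/2 - 1/2) + 2*(1/2 - sqrt(5)/2)*conj(1/2 + sqrt(5)/2) + 2*(-sqrt(5)/2 - 1/2)*conj(-1/2 + sqrt(5)/2) + 5*(0)*conj(0) + 5*(0)*conj(0)]
      = (1/20)[(4) + (4) + (-2) + (-2) + (-2) + (-2) + (0) + (0)] = 0/20 = 0
  <chi_5*chi_1, chi_8> = (1/20)[1*(2)*conj(2) + 1*(-2)*conj(2) + 2*(1/2 + sqrt(5)/2)*conj(-sqrt(5)/2 - 1/2) + 2*(-1/2 + sqrt(5)/2)*conj(-1/2 + sqrt(5)/2) + 2*(1/2 - sqrt(5)/2)*conj(-1/2 + sqrt(5)/2) + 2*(-sqrt(5)/2 - 1/2)*conj(-sqrt(5)/2 - 1/2) + 5*(0)*conj(0) + 5*(0)*conj(0)]
      = (1/20)[(4) + (-4) + (-3 - sqrt(5)) + (3 - sqrt(5)) + (-3 + sqrt(5)) + (sqrt(5) + 3) + (0) + (0)] = 0/20 = 0
Hence the multiplicities are chi_5: 1. Dimension check: dim(chi_5)*dim(chi_1) = 2*1 = 2 and sum (mult * dim) = 1*2 = 2.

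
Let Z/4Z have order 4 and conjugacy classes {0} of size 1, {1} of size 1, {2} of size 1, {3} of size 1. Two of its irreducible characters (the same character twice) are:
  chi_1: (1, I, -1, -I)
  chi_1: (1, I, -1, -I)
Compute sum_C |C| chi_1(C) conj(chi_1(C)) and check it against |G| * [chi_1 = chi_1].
Sum = 4 = |G| = 4; so <chi_1, chi_1> = 1 (norm-1 confirms irreducibility).

Why: Compute term by term over conjugacy classes (|C| * chi_1(C) * conj(chi_1(C))):
  1*(1)*conj(1) + 1*(I)*conj(I) + 1*(-1)*conj(-1) + 1*(-I)*conj(-I)
  = (1) + (1) + (1) + (1)
  = 4.
(Exp terms are combined using exp(i*s)*conj(exp(i*t)) = exp(i*(s-t)), and sums of them are collapsed using the identity that for every m > 1 the m distinct m-th roots of unity sum to 0, e.g. 1 + exp(2*I*pi/3) + exp(-2*I*pi/3) = 0.)
Dividing by |G| = 4 gives 4/4 = 1, matching the row-orthogonality relation <chi_1, chi_1> = [chi_1 = chi_1].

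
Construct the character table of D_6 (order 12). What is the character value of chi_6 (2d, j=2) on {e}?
Conjugacy classes: {e} of size 1, {r^3} of size 1, {r^1, r^5} of size 2, {r^2, r^4} of size 2, {s, sr^2, ...} of size 3, {sr, sr^3, ...} of size 3.
Character table:
  irrep \ class              {e} (size 1)  {r^3} (size 1)  {r^1, r^5} (size 2)  {r^2, r^4} (size 2)  {s, sr^2, ...} (size 3)  {sr, sr^3, ...} (size 3)
  chi_1 (triv)               1             1               1                    1                    1                        1                       
  chi_2 (sign: r->1, s->-1)  1             1               1                    1                    -1                       -1                      
  chi_3 (r->-1, s->1)        1             -1              -1                   1                    1                        -1                      
  chi_4 (r->-1, s->-1)       1             -1              -1                   1                    -1                       1                       
  chi_5 (2d, j=1)            2             -2              1                    -1                   0                        0                       
  chi_6 (2d, j=2)            2             2               -1                   -1                   0                        0                       

Spot check: chi_6 (2d, j=2) on {e} = 2.

Details: D_6 has order 2*6 = 12 with 6 conjugacy classes, hence 6 irreducibles. Sum of squared dims 1 + 1 + 1 + 1 + 4 + 4 = 12 = |G|. Linear characters come from the abelianisation; the 2-dimensional irreps have character r^k -> 2*cos(2*pi*j*k/6), reflections -> 0.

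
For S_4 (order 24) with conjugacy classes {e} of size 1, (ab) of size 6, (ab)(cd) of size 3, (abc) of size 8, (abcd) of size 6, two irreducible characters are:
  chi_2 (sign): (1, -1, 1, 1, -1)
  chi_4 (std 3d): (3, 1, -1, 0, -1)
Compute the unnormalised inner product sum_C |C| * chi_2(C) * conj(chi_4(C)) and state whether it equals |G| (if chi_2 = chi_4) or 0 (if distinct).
Sum = 0; so <chi_2, chi_4> = 0 (distinct irreducibles are orthogonal).

Proof sketch: Compute term by term over conjugacy classes (|C| * chi_2(C) * conj(chi_4(C))):
  1*(1)*conj(3) + 6*(-1)*conj(1) + 3*(1)*conj(-1) + 8*(1)*conj(0) + 6*(-1)*conj(-1)
  = (3) + (-6) + (-3) + (0) + (6)
  = 0.
Dividing by |G| = 24 gives 0/24 = 0, matching the row-orthogonality relation <chi_2, chi_4> = [chi_2 = chi_4].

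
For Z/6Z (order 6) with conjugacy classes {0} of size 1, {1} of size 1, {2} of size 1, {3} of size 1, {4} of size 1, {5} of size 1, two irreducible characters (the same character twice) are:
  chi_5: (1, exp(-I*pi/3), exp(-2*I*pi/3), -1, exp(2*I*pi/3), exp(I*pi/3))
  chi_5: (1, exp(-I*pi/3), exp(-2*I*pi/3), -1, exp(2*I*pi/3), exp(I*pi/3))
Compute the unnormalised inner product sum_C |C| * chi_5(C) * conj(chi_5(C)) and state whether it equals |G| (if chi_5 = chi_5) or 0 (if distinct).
Sum = 6 = |G| = 6; so <chi_5, chi_5> = 1 (norm-1 confirms irreducibility).

Compute term by term over conjugacy classes (|C| * chi_5(C) * conj(chi_5(C))):
  1*(1)*conj(1) + 1*(exp(-I*pi/3))*conj(exp(-I*pi/3)) + 1*(exp(-2*I*pi/3))*conj(exp(-2*I*pi/3)) + 1*(-1)*conj(-1) + 1*(exp(2*I*pi/3))*conj(exp(2*I*pi/3)) + 1*(exp(I*pi/3))*conj(exp(I*pi/3))
  = (1) + (1) + (1) + (1) + (1) + (1)
  = 6.
(Exp terms are combined using exp(i*s)*conj(exp(i*t)) = exp(i*(s-t)), and sums of them are collapsed using the identity that for every m > 1 the m distinct m-th roots of unity sum to 0, e.g. 1 + exp(2*I*pi/3) + exp(-2*I*pi/3) = 0.)
Dividing by |G| = 6 gives 6/6 = 1, matching the row-orthogonality relation <chi_5, chi_5> = [chi_5 = chi_5].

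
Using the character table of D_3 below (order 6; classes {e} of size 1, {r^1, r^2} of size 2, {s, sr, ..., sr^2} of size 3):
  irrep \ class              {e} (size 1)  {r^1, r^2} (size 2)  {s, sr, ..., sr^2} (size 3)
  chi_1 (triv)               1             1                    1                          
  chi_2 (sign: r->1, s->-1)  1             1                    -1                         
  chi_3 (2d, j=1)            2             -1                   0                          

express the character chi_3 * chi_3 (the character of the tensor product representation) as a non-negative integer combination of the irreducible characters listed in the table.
chi_3 tensor chi_3 = chi_1 + chi_2 + chi_3 (all other irreducibles have multiplicity 0).

Details: The character of a tensor product is the pointwise product (chi_3 * chi_3)(C) = chi_3(C) * chi_3(C):
  {e}: (2)*(2), {r^1, r^2}: (-1)*(-1), {s, sr, ..., sr^2}: (0)*(0)
so (chi_3 * chi_3) takes values
  {e} -> 4, {r^1, r^2} -> 1, {s, sr, ..., sr^2} -> 0.
Now take the inner product of this character with each irreducible chi from the table, <chi_3*chi_3, chi> = (1/6) sum_C |C| (chi_3*chi_3)(C) conj(chi(C)):
  <chi_3*chi_3, chi_1> = (1/6)[1*(4)*conj(1) + 2*(1)*conj(1) + 3*(0)*conj(1)]
      = (1/6)[(4) + (2) + (0)] = 6/6 = 1
  <chi_3*chi_3, chi_2> = (1/6)[1*(4)*conj(1) + 2*(1)*conj(1) + 3*(0)*conj(-1)]
      = (1/6)[(4) + (2) + (0)] = 6/6 = 1
  <chi_3*chi_3, chi_3> = (1/6)[1*(4)*conj(2) + 2*(1)*conj(-1) + 3*(0)*conj(0)]
      = (1/6)[(8) + (-2) + (0)] = 6/6 = 1
Hence the multiplicities are chi_1: 1, chi_2: 1, chi_3: 1. Dimension check: dim(chi_3)*dim(chi_3) = 2*2 = 4 and sum (mult * dim) = 1*1 + 1*1 + 1*2 = 4.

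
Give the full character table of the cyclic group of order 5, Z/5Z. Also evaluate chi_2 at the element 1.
Character table of Z/5Z (irreps indexed chi_0,...,chi_4 with chi_k(m) = zeta_5^(k*m), zeta_5 = exp(2*pi*i/5)):
  irrep \ class  {0} (size 1)  {1} (size 1)    {2} (size 1)    {3} (size 1)    {4} (size 1)  
  chi_0          1             1               1               1               1             
  chi_1          1             exp(2*I*pi/5)   exp(4*I*pi/5)   exp(-4*I*pi/5)  exp(-2*I*pi/5)
  chi_2          1             exp(4*I*pi/5)   exp(-2*I*pi/5)  exp(2*I*pi/5)   exp(-4*I*pi/5)
  chi_3          1             exp(-4*I*pi/5)  exp(2*I*pi/5)   exp(-2*I*pi/5)  exp(4*I*pi/5) 
  chi_4          1             exp(-2*I*pi/5)  exp(-4*I*pi/5)  exp(4*I*pi/5)   exp(2*I*pi/5) 

Spot check: chi_2(1) = zeta_5^(2*1) = zeta_5^2 = exp(4*I*pi/5).

Why: Z/5Z is abelian, so all 5 irreducible complex representations are 1-dimensional. They are given by chi_k(m) = zeta_5^(k*m) for k = 0,...,4. Row orthogonality: sum_m chi_k(m) conj(chi_l(m)) = 5 * [k = l].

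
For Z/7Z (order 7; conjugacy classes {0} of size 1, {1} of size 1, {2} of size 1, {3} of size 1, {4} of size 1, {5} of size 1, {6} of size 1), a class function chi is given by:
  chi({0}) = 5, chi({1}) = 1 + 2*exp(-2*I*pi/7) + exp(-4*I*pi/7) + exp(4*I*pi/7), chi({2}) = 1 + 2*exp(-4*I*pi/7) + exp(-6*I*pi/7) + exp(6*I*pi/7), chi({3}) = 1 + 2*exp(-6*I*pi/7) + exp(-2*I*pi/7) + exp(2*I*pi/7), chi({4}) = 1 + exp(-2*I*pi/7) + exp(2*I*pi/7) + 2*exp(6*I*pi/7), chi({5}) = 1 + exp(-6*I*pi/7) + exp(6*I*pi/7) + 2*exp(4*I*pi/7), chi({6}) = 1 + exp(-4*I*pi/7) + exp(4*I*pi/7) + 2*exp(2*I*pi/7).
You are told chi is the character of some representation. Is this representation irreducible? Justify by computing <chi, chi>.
Not irreducible (reducible): <chi, chi> = 7 > 1.

Proof sketch: <chi, chi> = (1/|G|) sum_C |C| * |chi(C)|^2 = (1/7)[1*|5|^2 + 1*|1 + 2*exp(-2*I*pi/7) + exp(-4*I*pi/7) + exp(4*I*pi/7)|^2 + 1*|1 + 2*exp(-4*I*pi/7) + exp(-6*I*pi/7) + exp(6*I*pi/7)|^2 + 1*|1 + 2*exp(-6*I*pi/7) + exp(-2*I*pi/7) + exp(2*I*pi/7)|^2 + 1*|1 + exp(-2*I*pi/7) + exp(2*I*pi/7) + 2*exp(6*I*pi/7)|^2 + 1*|1 + exp(-6*I*pi/7) + exp(6*I*pi/7) + 2*exp(4*I*pi/7)|^2 + 1*|1 + exp(-4*I*pi/7) + exp(4*I*pi/7) + 2*exp(2*I*pi/7)|^2]
  = (1/7)[(25) + (7 + 4*exp(-2*I*pi/7) + 2*exp(-4*I*pi/7) + 3*exp(-6*I*pi/7) + 3*exp(6*I*pi/7) + 2*exp(4*I*pi/7) + 4*exp(2*I*pi/7)) + (7 + 4*exp(-4*I*pi/7) + 3*exp(-2*I*pi/7) + 2*exp(-6*I*pi/7) + 2*exp(6*I*pi/7) + 3*exp(2*I*pi/7) + 4*exp(4*I*pi/7)) + (7 + 3*exp(-4*I*pi/7) + 4*exp(-6*I*pi/7) + 2*exp(-2*I*pi/7) + 2*exp(2*I*pi/7) + 4*exp(6*I*pi/7) + 3*exp(4*I*pi/7)) + (7 + 3*exp(-4*I*pi/7) + 4*exp(-6*I*pi/7) + 2*exp(-2*I*pi/7) + 2*exp(2*I*pi/7) + 4*exp(6*I*pi/7) + 3*exp(4*I*pi/7)) + (7 + 4*exp(-4*I*pi/7) + 3*exp(-2*I*pi/7) + 2*exp(-6*I*pi/7) + 2*exp(6*I*pi/7) + 3*exp(2*I*pi/7) + 4*exp(4*I*pi/7)) + (7 + 4*exp(-2*I*pi/7) + 2*exp(-4*I*pi/7) + 3*exp(-6*I*pi/7) + 3*exp(6*I*pi/7) + 2*exp(4*I*pi/7) + 4*exp(2*I*pi/7))] = 49/7 = 7.
(Exp terms are combined using exp(i*s)*conj(exp(i*t)) = exp(i*(s-t)), and sums of them are collapsed using the identity that for every m > 1 the m distinct m-th roots of unity sum to 0, e.g. 1 + exp(2*I*pi/3) + exp(-2*I*pi/3) = 0.)
A character is irreducible iff <chi, chi> = 1, so this representation is reducible.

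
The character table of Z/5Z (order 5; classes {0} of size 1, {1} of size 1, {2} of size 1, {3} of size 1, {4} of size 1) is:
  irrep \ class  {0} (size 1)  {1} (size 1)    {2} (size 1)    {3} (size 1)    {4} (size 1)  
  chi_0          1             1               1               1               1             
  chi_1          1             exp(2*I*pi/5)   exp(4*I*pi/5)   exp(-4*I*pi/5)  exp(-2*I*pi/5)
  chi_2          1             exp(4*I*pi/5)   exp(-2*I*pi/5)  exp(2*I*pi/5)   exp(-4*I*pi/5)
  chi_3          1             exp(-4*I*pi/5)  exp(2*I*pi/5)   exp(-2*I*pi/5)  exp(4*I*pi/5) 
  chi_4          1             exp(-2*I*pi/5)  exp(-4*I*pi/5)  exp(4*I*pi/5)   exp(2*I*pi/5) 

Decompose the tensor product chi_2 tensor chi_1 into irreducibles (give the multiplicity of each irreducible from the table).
chi_2 tensor chi_1 = chi_3 (all other irreducibles have multiplicity 0).

Explanation: The character of a tensor product is the pointwise product (chi_2 * chi_1)(C) = chi_2(C) * chi_1(C):
  {0}: (1)*(1), {1}: (exp(4*I*pi/5))*(exp(2*I*pi/5)), {2}: (exp(-2*I*pi/5))*(exp(4*I*pi/5)), {3}: (exp(2*I*pi/5))*(exp(-4*I*pi/5)), {4}: (exp(-4*I*pi/5))*(exp(-2*I*pi/5))
so (chi_2 * chi_1) takes values
  {0} -> 1, {1} -> exp(-4*I*pi/5), {2} -> exp(2*I*pi/5), {3} -> exp(-2*I*pi/5), {4} -> exp(4*I*pi/5).
Now take the inner product of this character with each irreducible chi from the table, <chi_2*chi_1, chi> = (1/5) sum_C |C| (chi_2*chi_1)(C) conj(chi(C)):
  <chi_2*chi_1, chi_0> = (1/5)[1*(1)*conj(1) + 1*(exp(-4*I*pi/5))*conj(1) + 1*(exp(2*I*pi/5))*conj(1) + 1*(exp(-2*I*pi/5))*conj(1) + 1*(exp(4*I*pi/5))*conj(1)]
      = (1/5)[(1) + (exp(-4*I*pi/5)) + (exp(2*I*pi/5)) + (exp(-2*I*pi/5)) + (exp(4*I*pi/5))] = 0/5 = 0
  <chi_2*chi_1, chi_1> = (1/5)[1*(1)*conj(1) + 1*(exp(-4*I*pi/5))*conj(exp(2*I*pi/5)) + 1*(exp(2*I*pi/5))*conj(exp(4*I*pi/5)) + 1*(exp(-2*I*pi/5))*conj(exp(-4*I*pi/5)) + 1*(exp(4*I*pi/5))*conj(exp(-2*I*pi/5))]
      = (1/5)[(1) + (exp(4*I*pi/5)) + (exp(-2*I*pi/5)) + (exp(2*I*pi/5)) + (exp(-4*I*pi/5))] = 0/5 = 0
  <chi_2*chi_1, chi_2> = (1/5)[1*(1)*conj(1) + 1*(exp(-4*I*pi/5))*conj(exp(4*I*pi/5)) + 1*(exp(2*I*pi/5))*conj(exp(-2*I*pi/5)) + 1*(exp(-2*I*pi/5))*conj(exp(2*I*pi/5)) + 1*(exp(4*I*pi/5))*conj(exp(-4*I*pi/5))]
      = (1/5)[(1) + (exp(2*I*pi/5)) + (exp(4*I*pi/5)) + (exp(-4*I*pi/5)) + (exp(-2*I*pi/5))] = 0/5 = 0
  <chi_2*chi_1, chi_3> = (1/5)[1*(1)*conj(1) + 1*(exp(-4*I*pi/5))*conj(exp(-4*I*pi/5)) + 1*(exp(2*I*pi/5))*conj(exp(2*I*pi/5)) + 1*(exp(-2*I*pi/5))*conj(exp(-2*I*pi/5)) + 1*(exp(4*I*pi/5))*conj(exp(4*I*pi/5))]
      = (1/5)[(1) + (1) + (1) + (1) + (1)] = 5/5 = 1
  <chi_2*chi_1, chi_4> = (1/5)[1*(1)*conj(1) + 1*(exp(-4*I*pi/5))*conj(exp(-2*I*pi/5)) + 1*(exp(2*I*pi/5))*conj(exp(-4*I*pi/5)) + 1*(exp(-2*I*pi/5))*conj(exp(4*I*pi/5)) + 1*(exp(4*I*pi/5))*conj(exp(2*I*pi/5))]
      = (1/5)[(1) + (exp(-2*I*pi/5)) + (exp(-4*I*pi/5)) + (exp(4*I*pi/5)) + (exp(2*I*pi/5))] = 0/5 = 0
(Exp terms are combined using exp(i*s)*conj(exp(i*t)) = exp(i*(s-t)), and sums of them are collapsed using the identity that for every m > 1 the m distinct m-th roots of unity sum to 0, e.g. 1 + exp(2*I*pi/3) + exp(-2*I*pi/3) = 0.)
Hence the multiplicities are chi_3: 1. Dimension check: dim(chi_2)*dim(chi_1) = 1*1 = 1 and sum (mult * dim) = 1*1 = 1.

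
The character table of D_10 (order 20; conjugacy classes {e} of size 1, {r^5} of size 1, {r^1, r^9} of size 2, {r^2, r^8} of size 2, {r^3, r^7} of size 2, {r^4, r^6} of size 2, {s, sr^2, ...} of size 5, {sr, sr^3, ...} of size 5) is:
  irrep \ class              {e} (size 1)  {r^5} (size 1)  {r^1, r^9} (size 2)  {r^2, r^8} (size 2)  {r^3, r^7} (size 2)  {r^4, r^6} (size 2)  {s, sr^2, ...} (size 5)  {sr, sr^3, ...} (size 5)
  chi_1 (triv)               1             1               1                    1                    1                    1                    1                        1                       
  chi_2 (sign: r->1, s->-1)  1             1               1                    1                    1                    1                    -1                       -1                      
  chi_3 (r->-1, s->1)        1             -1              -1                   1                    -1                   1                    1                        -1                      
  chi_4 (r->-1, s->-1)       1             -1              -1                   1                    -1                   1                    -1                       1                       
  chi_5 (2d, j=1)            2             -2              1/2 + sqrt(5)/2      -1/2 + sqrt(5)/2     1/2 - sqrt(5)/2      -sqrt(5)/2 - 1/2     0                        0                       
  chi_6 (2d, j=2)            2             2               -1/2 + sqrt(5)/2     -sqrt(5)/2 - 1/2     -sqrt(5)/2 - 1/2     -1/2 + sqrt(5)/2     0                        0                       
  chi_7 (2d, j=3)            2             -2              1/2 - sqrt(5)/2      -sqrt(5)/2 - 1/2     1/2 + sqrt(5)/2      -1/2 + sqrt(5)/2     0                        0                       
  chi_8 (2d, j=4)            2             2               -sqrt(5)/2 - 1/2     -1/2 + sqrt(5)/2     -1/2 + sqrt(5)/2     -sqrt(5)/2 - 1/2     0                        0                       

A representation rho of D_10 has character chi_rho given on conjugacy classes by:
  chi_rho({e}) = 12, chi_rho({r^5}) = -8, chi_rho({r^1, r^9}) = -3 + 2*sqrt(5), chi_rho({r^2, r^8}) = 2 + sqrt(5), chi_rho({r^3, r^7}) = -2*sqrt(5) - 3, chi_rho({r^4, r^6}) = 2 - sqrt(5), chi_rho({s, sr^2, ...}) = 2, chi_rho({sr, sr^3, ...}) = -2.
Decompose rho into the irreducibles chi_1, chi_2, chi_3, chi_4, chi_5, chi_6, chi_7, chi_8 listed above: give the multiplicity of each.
Multiplicities: chi_1: 0, chi_2: 0, chi_3: 3, chi_4: 1, chi_5: 3, chi_6: 1, chi_7: 0, chi_8: 0.

Proof sketch: Use <chi_rho, chi> = (1/|G|) sum_C |C| * chi_rho(C) * conj(chi(C)) with |G| = 20 for each irreducible chi in the table:
  <chi_rho, chi_1> = (1/20)[1*(12)*conj(1) + 1*(-8)*conj(1) + 2*(-3 + 2*sqrt(5))*conj(1) + 2*(2 + sqrt(5))*conj(1) + 2*(-2*sqrt(5) - 3)*conj(1) + 2*(2 - sqrt(5))*conj(1) + 5*(2)*conj(1) + 5*(-2)*conj(1)]
      = (1/20)[(12) + (-8) + (-6 + 4*sqrt(5)) + (4 + 2*sqrt(5)) + (-4*sqrt(5) - 6) + (4 - 2*sqrt(5)) + (10) + (-10)] = 0/20 = 0
  <chi_rho, chi_2> = (1/20)[1*(12)*conj(1) + 1*(-8)*conj(1) + 2*(-3 + 2*sqrt(5))*conj(1) + 2*(2 + sqrt(5))*conj(1) + 2*(-2*sqrt(5) - 3)*conj(1) + 2*(2 - sqrt(5))*conj(1) + 5*(2)*conj(-1) + 5*(-2)*conj(-1)]
      = (1/20)[(12) + (-8) + (-6 + 4*sqrt(5)) + (4 + 2*sqrt(5)) + (-4*sqrt(5) - 6) + (4 - 2*sqrt(5)) + (-10) + (10)] = 0/20 = 0
  <chi_rho, chi_3> = (1/20)[1*(12)*conj(1) + 1*(-8)*conj(-1) + 2*(-3 + 2*sqrt(5))*conj(-1) + 2*(2 + sqrt(5))*conj(1) + 2*(-2*sqrt(5) - 3)*conj(-1) + 2*(2 - sqrt(5))*conj(1) + 5*(2)*conj(1) + 5*(-2)*conj(-1)]
      = (1/20)[(12) + (8) + (6 - 4*sqrt(5)) + (4 + 2*sqrt(5)) + (6 + 4*sqrt(5)) + (4 - 2*sqrt(5)) + (10) + (10)] = 60/20 = 3
  <chi_rho, chi_4> = (1/20)[1*(12)*conj(1) + 1*(-8)*conj(-1) + 2*(-3 + 2*sqrt(5))*conj(-1) + 2*(2 + sqrt(5))*conj(1) + 2*(-2*sqrt(5) - 3)*conj(-1) + 2*(2 - sqrt(5))*conj(1) + 5*(2)*conj(-1) + 5*(-2)*conj(1)]
      = (1/20)[(12) + (8) + (6 - 4*sqrt(5)) + (4 + 2*sqrt(5)) + (6 + 4*sqrt(5)) + (4 - 2*sqrt(5)) + (-10) + (-10)] = 20/20 = 1
  <chi_rho, chi_5> = (1/20)[1*(12)*conj(2) + 1*(-8)*conj(-2) + 2*(-3 + 2*sqrt(5))*conj(1/2 + sqrt(5)/2) + 2*(2 + sqrt(5))*conj(-1/2 + sqrt(5)/2) + 2*(-2*sqrt(5) - 3)*conj(1/2 - sqrt(5)/2) + 2*(2 - sqrt(5))*conj(-sqrt(5)/2 - 1/2) + 5*(2)*conj(0) + 5*(-2)*conj(0)]
      = (1/20)[(24) + (16) + (7 - sqrt(5)) + (sqrt(5) + 3) + (sqrt(5) + 7) + (3 - sqrt(5)) + (0) + (0)] = 60/20 = 3
  <chi_rho, chi_6> = (1/20)[1*(12)*conj(2) + 1*(-8)*conj(2) + 2*(-3 + 2*sqrt(5))*conj(-1/2 + sqrt(5)/2) + 2*(2 + sqrt(5))*conj(-sqrt(5)/2 - 1/2) + 2*(-2*sqrt(5) - 3)*conj(-sqrt(5)/2 - 1/2) + 2*(2 - sqrt(5))*conj(-1/2 + sqrt(5)/2) + 5*(2)*conj(0) + 5*(-2)*conj(0)]
      = (1/20)[(24) + (-16) + (13 - 5*sqrt(5)) + (-7 - 3*sqrt(5)) + (5*sqrt(5) + 13) + (-7 + 3*sqrt(5)) + (0) + (0)] = 20/20 = 1
  <chi_rho, chi_7> = (1/20)[1*(12)*conj(2) + 1*(-8)*conj(-2) + 2*(-3 + 2*sqrt(5))*conj(1/2 - sqrt(5)/2) + 2*(2 + sqrt(5))*conj(-sqrt(5)/2 - 1/2) + 2*(-2*sqrt(5) - 3)*conj(1/2 + sqrt(5)/2) + 2*(2 - sqrt(5))*conj(-1/2 + sqrt(5)/2) + 5*(2)*conj(0) + 5*(-2)*conj(0)]
      = (1/20)[(24) + (16) + (-13 + 5*sqrt(5)) + (-7 - 3*sqrt(5)) + (-13 - 5*sqrt(5)) + (-7 + 3*sqrt(5)) + (0) + (0)] = 0/20 = 0
  <chi_rho, chi_8> = (1/20)[1*(12)*conj(2) + 1*(-8)*conj(2) + 2*(-3 + 2*sqrt(5))*conj(-sqrt(5)/2 - 1/2) + 2*(2 + sqrt(5))*conj(-1/2 + sqrt(5)/2) + 2*(-2*sqrt(5) - 3)*conj(-1/2 + sqrt(5)/2) + 2*(2 - sqrt(5))*conj(-sqrt(5)/2 - 1/2) + 5*(2)*conj(0) + 5*(-2)*conj(0)]
      = (1/20)[(24) + (-16) + (-7 + sqrt(5)) + (sqrt(5) + 3) + (-7 - sqrt(5)) + (3 - sqrt(5)) + (0) + (0)] = 0/20 = 0
Dimension check: dim(rho) = sum (mult * dim) = 0*1 + 0*1 + 3*1 + 1*1 + 3*2 + 1*2 + 0*2 + 0*2 = 12 = chi_rho(e) = 12.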